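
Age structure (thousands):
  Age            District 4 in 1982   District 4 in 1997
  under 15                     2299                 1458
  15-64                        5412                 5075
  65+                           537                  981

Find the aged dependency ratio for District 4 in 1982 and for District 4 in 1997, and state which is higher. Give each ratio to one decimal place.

District 4 in 1982: 9.9
District 4 in 1997: 19.3
Higher: District 4 in 1997

District 4 in 1982: 537 / 5412 × 100 = 9.9
District 4 in 1997: 981 / 5075 × 100 = 19.3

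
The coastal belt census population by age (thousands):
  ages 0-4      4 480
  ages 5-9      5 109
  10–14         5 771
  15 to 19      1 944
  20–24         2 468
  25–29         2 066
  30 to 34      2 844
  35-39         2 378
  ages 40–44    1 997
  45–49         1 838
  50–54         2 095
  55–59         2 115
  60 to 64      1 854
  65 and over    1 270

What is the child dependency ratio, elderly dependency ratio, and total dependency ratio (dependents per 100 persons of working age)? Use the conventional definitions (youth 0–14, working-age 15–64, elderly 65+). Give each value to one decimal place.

0–14: 4 480 + 5 109 + 5 771 = 15 360
15–64: 1 944 + 2 468 + 2 066 + 2 844 + 2 378 + 1 997 + 1 838 + 2 095 + 2 115 + 1 854 = 21 599
65+: 1 270
Youth dependency ratio = 15 360 / 21 599 × 100 = 71.1
Old-age dependency ratio = 1 270 / 21 599 × 100 = 5.9
Total dependency ratio = (15 360 + 1 270) / 21 599 × 100 = 16 630 / 21 599 × 100 = 77.0

Youth dependency ratio: 71.1
Old-age dependency ratio: 5.9
Total dependency ratio: 77.0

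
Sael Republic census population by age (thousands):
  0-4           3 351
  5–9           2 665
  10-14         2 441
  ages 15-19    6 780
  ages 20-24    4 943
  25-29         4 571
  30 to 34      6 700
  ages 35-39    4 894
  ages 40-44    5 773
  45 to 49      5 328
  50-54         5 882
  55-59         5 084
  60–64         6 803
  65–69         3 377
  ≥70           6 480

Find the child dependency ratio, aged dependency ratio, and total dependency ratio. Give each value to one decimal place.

0–14: 3 351 + 2 665 + 2 441 = 8 457
15–64: 6 780 + 4 943 + 4 571 + 6 700 + 4 894 + 5 773 + 5 328 + 5 882 + 5 084 + 6 803 = 56 758
65+: 3 377 + 6 480 = 9 857
Youth dependency ratio = 8 457 / 56 758 × 100 = 14.9
Old-age dependency ratio = 9 857 / 56 758 × 100 = 17.4
Total dependency ratio = (8 457 + 9 857) / 56 758 × 100 = 18 314 / 56 758 × 100 = 32.3

Youth dependency ratio: 14.9
Old-age dependency ratio: 17.4
Total dependency ratio: 32.3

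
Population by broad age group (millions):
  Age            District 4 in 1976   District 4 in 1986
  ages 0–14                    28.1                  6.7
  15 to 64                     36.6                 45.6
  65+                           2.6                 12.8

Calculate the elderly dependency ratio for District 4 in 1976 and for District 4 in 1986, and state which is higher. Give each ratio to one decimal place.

District 4 in 1976: 7.1
District 4 in 1986: 28.1
Higher: District 4 in 1986

District 4 in 1976: 2.6 / 36.6 × 100 = 7.1
District 4 in 1986: 12.8 / 45.6 × 100 = 28.1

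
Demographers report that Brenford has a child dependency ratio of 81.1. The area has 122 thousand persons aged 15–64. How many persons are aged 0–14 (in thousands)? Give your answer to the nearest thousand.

Youth dependency ratio = youth / working-age × 100
81.1 = Y / 122 × 100
⇒ 99

Aged 0–14: 99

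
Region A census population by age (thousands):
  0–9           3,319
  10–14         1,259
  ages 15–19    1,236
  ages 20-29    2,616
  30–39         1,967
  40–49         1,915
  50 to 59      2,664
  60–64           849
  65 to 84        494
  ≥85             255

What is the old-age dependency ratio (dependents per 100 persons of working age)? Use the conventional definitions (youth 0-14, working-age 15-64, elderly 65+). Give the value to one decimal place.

Old-age dependency ratio: 6.7

0–14: 3,319 + 1,259 = 4,578
15–64: 1,236 + 2,616 + 1,967 + 1,915 + 2,664 + 849 = 11,247
65+: 494 + 255 = 749
Old-age dependency ratio = 749 / 11,247 × 100 = 6.7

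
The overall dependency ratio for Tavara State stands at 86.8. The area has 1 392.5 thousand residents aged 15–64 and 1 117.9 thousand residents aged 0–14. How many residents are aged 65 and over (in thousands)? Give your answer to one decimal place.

Aged 65 and over: 90.8

Total dependency ratio = (youth + elderly) / working-age × 100
86.8 = (1 117.9 + E) / 1 392.5 × 100
⇒ 90.8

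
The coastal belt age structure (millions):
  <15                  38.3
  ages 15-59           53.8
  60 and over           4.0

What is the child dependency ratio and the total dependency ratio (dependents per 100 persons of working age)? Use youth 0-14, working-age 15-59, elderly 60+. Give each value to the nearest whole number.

Youth dependency ratio: 71
Total dependency ratio: 79

Youth dependency ratio = 38.3 / 53.8 × 100 = 71
Total dependency ratio = (38.3 + 4.0) / 53.8 × 100 = 42.3 / 53.8 × 100 = 79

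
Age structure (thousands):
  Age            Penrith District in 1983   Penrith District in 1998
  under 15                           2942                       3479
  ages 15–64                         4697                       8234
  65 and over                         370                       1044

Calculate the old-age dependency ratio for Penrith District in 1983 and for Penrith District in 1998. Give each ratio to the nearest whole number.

Penrith District in 1983: 370 / 4697 × 100 = 8
Penrith District in 1998: 1044 / 8234 × 100 = 13

Penrith District in 1983: 8
Penrith District in 1998: 13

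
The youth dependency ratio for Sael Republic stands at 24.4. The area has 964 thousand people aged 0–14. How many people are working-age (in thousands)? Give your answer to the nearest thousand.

Working-age: 3 951

Youth dependency ratio = youth / working-age × 100
24.4 = 964 / W × 100
⇒ 3 951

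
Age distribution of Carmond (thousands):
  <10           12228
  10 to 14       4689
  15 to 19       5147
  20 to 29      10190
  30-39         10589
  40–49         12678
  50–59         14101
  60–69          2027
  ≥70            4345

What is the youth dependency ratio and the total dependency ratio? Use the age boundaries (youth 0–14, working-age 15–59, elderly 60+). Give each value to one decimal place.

Youth dependency ratio: 32.1
Total dependency ratio: 44.2

0–14: 12228 + 4689 = 16917
15–59: 5147 + 10190 + 10589 + 12678 + 14101 = 52705
60+: 2027 + 4345 = 6372
Youth dependency ratio = 16917 / 52705 × 100 = 32.1
Total dependency ratio = (16917 + 6372) / 52705 × 100 = 23289 / 52705 × 100 = 44.2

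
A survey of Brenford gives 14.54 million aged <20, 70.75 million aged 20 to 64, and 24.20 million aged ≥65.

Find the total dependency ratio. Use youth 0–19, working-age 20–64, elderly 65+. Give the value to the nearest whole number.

Total dependency ratio = (14.54 + 24.20) / 70.75 × 100 = 38.74 / 70.75 × 100 = 55

Total dependency ratio: 55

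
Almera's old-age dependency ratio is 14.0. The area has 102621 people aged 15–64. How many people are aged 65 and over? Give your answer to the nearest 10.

Old-age dependency ratio = elderly / working-age × 100
14.0 = E / 102621 × 100
⇒ 14370

Aged 65 and over: 14370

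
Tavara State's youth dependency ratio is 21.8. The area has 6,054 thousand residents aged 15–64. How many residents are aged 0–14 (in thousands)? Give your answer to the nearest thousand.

Youth dependency ratio = youth / working-age × 100
21.8 = Y / 6,054 × 100
⇒ 1,320

Aged 0–14: 1,320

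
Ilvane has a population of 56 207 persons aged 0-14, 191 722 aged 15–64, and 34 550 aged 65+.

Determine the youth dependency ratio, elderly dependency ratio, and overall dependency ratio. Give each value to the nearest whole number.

Youth dependency ratio = 56 207 / 191 722 × 100 = 29
Old-age dependency ratio = 34 550 / 191 722 × 100 = 18
Total dependency ratio = (56 207 + 34 550) / 191 722 × 100 = 90 757 / 191 722 × 100 = 47

Youth dependency ratio: 29
Old-age dependency ratio: 18
Total dependency ratio: 47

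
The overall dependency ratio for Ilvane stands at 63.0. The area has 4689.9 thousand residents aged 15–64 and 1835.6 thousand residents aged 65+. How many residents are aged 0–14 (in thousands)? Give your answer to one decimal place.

Total dependency ratio = (youth + elderly) / working-age × 100
63.0 = (Y + 1835.6) / 4689.9 × 100
⇒ 1119.0

Aged 0–14: 1119.0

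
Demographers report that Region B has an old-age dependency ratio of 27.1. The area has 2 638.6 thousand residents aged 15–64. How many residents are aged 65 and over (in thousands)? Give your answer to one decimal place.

Aged 65 and over: 715.1

Old-age dependency ratio = elderly / working-age × 100
27.1 = E / 2 638.6 × 100
⇒ 715.1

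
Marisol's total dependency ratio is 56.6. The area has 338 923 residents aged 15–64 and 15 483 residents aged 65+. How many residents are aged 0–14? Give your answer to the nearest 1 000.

Aged 0–14: 176 000

Total dependency ratio = (youth + elderly) / working-age × 100
56.6 = (Y + 15 483) / 338 923 × 100
⇒ 176 000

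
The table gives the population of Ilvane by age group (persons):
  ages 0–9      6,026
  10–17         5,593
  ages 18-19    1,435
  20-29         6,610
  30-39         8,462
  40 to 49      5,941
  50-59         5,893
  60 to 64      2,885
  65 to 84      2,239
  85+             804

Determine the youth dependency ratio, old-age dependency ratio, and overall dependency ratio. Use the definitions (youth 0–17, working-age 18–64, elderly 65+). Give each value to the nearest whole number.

0–17: 6,026 + 5,593 = 11,619
18–64: 1,435 + 6,610 + 8,462 + 5,941 + 5,893 + 2,885 = 31,226
65+: 2,239 + 804 = 3,043
Youth dependency ratio = 11,619 / 31,226 × 100 = 37
Old-age dependency ratio = 3,043 / 31,226 × 100 = 10
Total dependency ratio = (11,619 + 3,043) / 31,226 × 100 = 14,662 / 31,226 × 100 = 47

Youth dependency ratio: 37
Old-age dependency ratio: 10
Total dependency ratio: 47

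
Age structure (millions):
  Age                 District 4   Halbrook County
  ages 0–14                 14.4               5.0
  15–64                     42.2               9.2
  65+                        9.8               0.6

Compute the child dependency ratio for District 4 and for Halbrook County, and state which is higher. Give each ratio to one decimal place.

District 4: 14.4 / 42.2 × 100 = 34.1
Halbrook County: 5.0 / 9.2 × 100 = 54.3

District 4: 34.1
Halbrook County: 54.3
Higher: Halbrook County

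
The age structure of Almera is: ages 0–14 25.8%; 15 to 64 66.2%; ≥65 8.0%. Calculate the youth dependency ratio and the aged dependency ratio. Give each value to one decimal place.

Youth dependency ratio: 39.0
Old-age dependency ratio: 12.1

Youth dependency ratio = 25.8 / 66.2 × 100 = 39.0
Old-age dependency ratio = 8.0 / 66.2 × 100 = 12.1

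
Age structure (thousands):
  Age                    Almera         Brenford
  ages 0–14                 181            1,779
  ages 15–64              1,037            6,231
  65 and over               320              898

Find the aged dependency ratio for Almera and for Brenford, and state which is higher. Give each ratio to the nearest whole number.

Almera: 31
Brenford: 14
Higher: Almera

Almera: 320 / 1,037 × 100 = 31
Brenford: 898 / 6,231 × 100 = 14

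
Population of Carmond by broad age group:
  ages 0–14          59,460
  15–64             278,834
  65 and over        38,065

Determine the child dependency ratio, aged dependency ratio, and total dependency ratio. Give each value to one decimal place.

Youth dependency ratio = 59,460 / 278,834 × 100 = 21.3
Old-age dependency ratio = 38,065 / 278,834 × 100 = 13.7
Total dependency ratio = (59,460 + 38,065) / 278,834 × 100 = 97,525 / 278,834 × 100 = 35.0

Youth dependency ratio: 21.3
Old-age dependency ratio: 13.7
Total dependency ratio: 35.0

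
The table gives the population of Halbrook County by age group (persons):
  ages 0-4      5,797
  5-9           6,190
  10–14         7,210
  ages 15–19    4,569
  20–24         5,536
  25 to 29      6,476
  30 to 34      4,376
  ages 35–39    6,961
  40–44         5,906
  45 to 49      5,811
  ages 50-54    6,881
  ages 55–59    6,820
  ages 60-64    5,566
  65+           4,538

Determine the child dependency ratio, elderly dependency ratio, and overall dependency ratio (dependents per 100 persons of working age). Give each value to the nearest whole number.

0–14: 5,797 + 6,190 + 7,210 = 19,197
15–64: 4,569 + 5,536 + 6,476 + 4,376 + 6,961 + 5,906 + 5,811 + 6,881 + 6,820 + 5,566 = 58,902
65+: 4,538
Youth dependency ratio = 19,197 / 58,902 × 100 = 33
Old-age dependency ratio = 4,538 / 58,902 × 100 = 8
Total dependency ratio = (19,197 + 4,538) / 58,902 × 100 = 23,735 / 58,902 × 100 = 40

Youth dependency ratio: 33
Old-age dependency ratio: 8
Total dependency ratio: 40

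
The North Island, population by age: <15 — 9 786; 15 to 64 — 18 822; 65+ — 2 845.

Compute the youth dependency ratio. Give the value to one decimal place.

Youth dependency ratio: 52.0

Youth dependency ratio = 9 786 / 18 822 × 100 = 52.0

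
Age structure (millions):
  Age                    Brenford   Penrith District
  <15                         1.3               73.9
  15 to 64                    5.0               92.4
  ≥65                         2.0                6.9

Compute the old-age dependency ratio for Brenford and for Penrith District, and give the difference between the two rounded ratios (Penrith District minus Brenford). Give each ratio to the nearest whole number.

Brenford: 40
Penrith District: 7
Difference: -33

Brenford: 2.0 / 5.0 × 100 = 40
Penrith District: 6.9 / 92.4 × 100 = 7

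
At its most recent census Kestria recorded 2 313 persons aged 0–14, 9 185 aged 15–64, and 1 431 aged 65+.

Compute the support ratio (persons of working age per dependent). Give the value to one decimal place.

Support ratio: 2.5

Support ratio = 9 185 / (2 313 + 1 431) = 9 185 / 3 744 = 2.5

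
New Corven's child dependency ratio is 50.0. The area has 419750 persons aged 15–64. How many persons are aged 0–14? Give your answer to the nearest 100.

Youth dependency ratio = youth / working-age × 100
50.0 = Y / 419750 × 100
⇒ 209900

Aged 0–14: 209900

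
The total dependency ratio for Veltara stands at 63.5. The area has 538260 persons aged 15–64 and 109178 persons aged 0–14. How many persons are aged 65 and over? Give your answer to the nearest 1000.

Aged 65 and over: 233000

Total dependency ratio = (youth + elderly) / working-age × 100
63.5 = (109178 + E) / 538260 × 100
⇒ 233000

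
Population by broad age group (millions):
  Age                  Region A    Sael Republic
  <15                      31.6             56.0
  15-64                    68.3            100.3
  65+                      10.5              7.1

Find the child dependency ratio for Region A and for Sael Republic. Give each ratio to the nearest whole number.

Region A: 31.6 / 68.3 × 100 = 46
Sael Republic: 56.0 / 100.3 × 100 = 56

Region A: 46
Sael Republic: 56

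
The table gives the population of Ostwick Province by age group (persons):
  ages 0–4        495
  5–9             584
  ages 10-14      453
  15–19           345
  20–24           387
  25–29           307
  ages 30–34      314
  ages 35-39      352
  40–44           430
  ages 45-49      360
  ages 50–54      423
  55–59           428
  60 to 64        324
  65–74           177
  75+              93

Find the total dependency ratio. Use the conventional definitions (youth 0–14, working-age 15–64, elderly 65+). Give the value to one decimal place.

Total dependency ratio: 49.1

0–14: 495 + 584 + 453 = 1,532
15–64: 345 + 387 + 307 + 314 + 352 + 430 + 360 + 423 + 428 + 324 = 3,670
65+: 177 + 93 = 270
Total dependency ratio = (1,532 + 270) / 3,670 × 100 = 1,802 / 3,670 × 100 = 49.1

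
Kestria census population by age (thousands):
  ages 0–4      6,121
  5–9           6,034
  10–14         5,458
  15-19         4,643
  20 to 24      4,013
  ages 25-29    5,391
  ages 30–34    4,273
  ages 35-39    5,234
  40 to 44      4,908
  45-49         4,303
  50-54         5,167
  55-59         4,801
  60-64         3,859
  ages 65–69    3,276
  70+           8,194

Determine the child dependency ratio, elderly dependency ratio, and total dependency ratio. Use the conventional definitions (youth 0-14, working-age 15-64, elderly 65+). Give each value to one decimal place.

Youth dependency ratio: 37.8
Old-age dependency ratio: 24.6
Total dependency ratio: 62.4

0–14: 6,121 + 6,034 + 5,458 = 17,613
15–64: 4,643 + 4,013 + 5,391 + 4,273 + 5,234 + 4,908 + 4,303 + 5,167 + 4,801 + 3,859 = 46,592
65+: 3,276 + 8,194 = 11,470
Youth dependency ratio = 17,613 / 46,592 × 100 = 37.8
Old-age dependency ratio = 11,470 / 46,592 × 100 = 24.6
Total dependency ratio = (17,613 + 11,470) / 46,592 × 100 = 29,083 / 46,592 × 100 = 62.4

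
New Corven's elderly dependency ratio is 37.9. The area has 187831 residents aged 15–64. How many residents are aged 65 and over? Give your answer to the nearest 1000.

Old-age dependency ratio = elderly / working-age × 100
37.9 = E / 187831 × 100
⇒ 71000

Aged 65 and over: 71000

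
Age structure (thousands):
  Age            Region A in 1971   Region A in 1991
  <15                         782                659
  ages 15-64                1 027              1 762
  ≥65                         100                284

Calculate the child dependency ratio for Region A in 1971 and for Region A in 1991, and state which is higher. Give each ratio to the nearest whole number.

Region A in 1971: 76
Region A in 1991: 37
Higher: Region A in 1971

Region A in 1971: 782 / 1 027 × 100 = 76
Region A in 1991: 659 / 1 762 × 100 = 37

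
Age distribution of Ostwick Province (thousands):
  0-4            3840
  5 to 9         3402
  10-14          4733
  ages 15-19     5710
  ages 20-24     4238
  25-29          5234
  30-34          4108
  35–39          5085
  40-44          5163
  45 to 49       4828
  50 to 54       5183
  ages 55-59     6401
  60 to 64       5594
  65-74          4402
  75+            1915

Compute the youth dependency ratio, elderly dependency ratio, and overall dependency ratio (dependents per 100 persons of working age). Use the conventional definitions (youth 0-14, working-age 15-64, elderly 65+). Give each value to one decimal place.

0–14: 3840 + 3402 + 4733 = 11975
15–64: 5710 + 4238 + 5234 + 4108 + 5085 + 5163 + 4828 + 5183 + 6401 + 5594 = 51544
65+: 4402 + 1915 = 6317
Youth dependency ratio = 11975 / 51544 × 100 = 23.2
Old-age dependency ratio = 6317 / 51544 × 100 = 12.3
Total dependency ratio = (11975 + 6317) / 51544 × 100 = 18292 / 51544 × 100 = 35.5

Youth dependency ratio: 23.2
Old-age dependency ratio: 12.3
Total dependency ratio: 35.5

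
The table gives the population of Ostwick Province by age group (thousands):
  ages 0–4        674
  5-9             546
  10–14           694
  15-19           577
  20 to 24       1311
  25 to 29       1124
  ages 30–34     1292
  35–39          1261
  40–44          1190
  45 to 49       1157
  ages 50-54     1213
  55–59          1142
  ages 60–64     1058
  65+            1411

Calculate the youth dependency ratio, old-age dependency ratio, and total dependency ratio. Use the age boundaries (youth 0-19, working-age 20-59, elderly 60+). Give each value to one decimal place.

Youth dependency ratio: 25.7
Old-age dependency ratio: 25.5
Total dependency ratio: 51.2

0–19: 674 + 546 + 694 + 577 = 2491
20–59: 1311 + 1124 + 1292 + 1261 + 1190 + 1157 + 1213 + 1142 = 9690
60+: 1058 + 1411 = 2469
Youth dependency ratio = 2491 / 9690 × 100 = 25.7
Old-age dependency ratio = 2469 / 9690 × 100 = 25.5
Total dependency ratio = (2491 + 2469) / 9690 × 100 = 4960 / 9690 × 100 = 51.2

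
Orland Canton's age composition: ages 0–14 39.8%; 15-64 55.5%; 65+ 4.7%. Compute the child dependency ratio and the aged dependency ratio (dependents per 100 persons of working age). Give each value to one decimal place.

Youth dependency ratio = 39.8 / 55.5 × 100 = 71.7
Old-age dependency ratio = 4.7 / 55.5 × 100 = 8.5

Youth dependency ratio: 71.7
Old-age dependency ratio: 8.5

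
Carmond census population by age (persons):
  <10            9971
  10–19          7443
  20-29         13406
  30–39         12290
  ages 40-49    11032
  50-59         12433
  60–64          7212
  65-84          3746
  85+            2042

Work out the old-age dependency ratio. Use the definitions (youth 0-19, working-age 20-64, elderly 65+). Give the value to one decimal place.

0–19: 9971 + 7443 = 17414
20–64: 13406 + 12290 + 11032 + 12433 + 7212 = 56373
65+: 3746 + 2042 = 5788
Old-age dependency ratio = 5788 / 56373 × 100 = 10.3

Old-age dependency ratio: 10.3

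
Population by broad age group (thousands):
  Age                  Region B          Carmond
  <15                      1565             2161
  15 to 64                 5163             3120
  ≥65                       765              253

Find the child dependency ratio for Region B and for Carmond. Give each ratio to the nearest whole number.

Region B: 1565 / 5163 × 100 = 30
Carmond: 2161 / 3120 × 100 = 69

Region B: 30
Carmond: 69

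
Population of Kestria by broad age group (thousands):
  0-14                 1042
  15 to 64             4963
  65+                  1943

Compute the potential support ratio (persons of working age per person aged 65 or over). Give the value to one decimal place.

Potential support ratio: 2.6

Potential support ratio = 4963 / 1943 = 2.6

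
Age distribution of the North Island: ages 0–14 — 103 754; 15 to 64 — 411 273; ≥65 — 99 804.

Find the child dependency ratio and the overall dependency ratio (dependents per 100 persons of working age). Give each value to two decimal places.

Youth dependency ratio = 103 754 / 411 273 × 100 = 25.23
Total dependency ratio = (103 754 + 99 804) / 411 273 × 100 = 203 558 / 411 273 × 100 = 49.49

Youth dependency ratio: 25.23
Total dependency ratio: 49.49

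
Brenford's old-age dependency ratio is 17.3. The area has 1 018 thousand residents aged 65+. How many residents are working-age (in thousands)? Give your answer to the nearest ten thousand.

Working-age: 5 880

Old-age dependency ratio = elderly / working-age × 100
17.3 = 1 018 / W × 100
⇒ 5 880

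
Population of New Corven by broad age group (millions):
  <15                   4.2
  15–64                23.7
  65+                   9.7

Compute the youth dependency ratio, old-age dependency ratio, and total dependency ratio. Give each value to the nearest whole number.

Youth dependency ratio: 18
Old-age dependency ratio: 41
Total dependency ratio: 59

Youth dependency ratio = 4.2 / 23.7 × 100 = 18
Old-age dependency ratio = 9.7 / 23.7 × 100 = 41
Total dependency ratio = (4.2 + 9.7) / 23.7 × 100 = 13.9 / 23.7 × 100 = 59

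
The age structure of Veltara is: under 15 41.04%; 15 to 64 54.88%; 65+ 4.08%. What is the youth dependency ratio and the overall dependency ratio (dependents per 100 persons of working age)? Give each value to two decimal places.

Youth dependency ratio = 41.04 / 54.88 × 100 = 74.78
Total dependency ratio = (41.04 + 4.08) / 54.88 × 100 = 45.12 / 54.88 × 100 = 82.22

Youth dependency ratio: 74.78
Total dependency ratio: 82.22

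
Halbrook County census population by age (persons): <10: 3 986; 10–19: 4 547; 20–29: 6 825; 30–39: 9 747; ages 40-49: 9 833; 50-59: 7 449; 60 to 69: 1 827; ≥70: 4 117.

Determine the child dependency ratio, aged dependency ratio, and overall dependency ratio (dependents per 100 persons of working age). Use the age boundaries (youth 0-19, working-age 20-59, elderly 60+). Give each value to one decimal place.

Youth dependency ratio: 25.2
Old-age dependency ratio: 17.6
Total dependency ratio: 42.8

0–19: 3 986 + 4 547 = 8 533
20–59: 6 825 + 9 747 + 9 833 + 7 449 = 33 854
60+: 1 827 + 4 117 = 5 944
Youth dependency ratio = 8 533 / 33 854 × 100 = 25.2
Old-age dependency ratio = 5 944 / 33 854 × 100 = 17.6
Total dependency ratio = (8 533 + 5 944) / 33 854 × 100 = 14 477 / 33 854 × 100 = 42.8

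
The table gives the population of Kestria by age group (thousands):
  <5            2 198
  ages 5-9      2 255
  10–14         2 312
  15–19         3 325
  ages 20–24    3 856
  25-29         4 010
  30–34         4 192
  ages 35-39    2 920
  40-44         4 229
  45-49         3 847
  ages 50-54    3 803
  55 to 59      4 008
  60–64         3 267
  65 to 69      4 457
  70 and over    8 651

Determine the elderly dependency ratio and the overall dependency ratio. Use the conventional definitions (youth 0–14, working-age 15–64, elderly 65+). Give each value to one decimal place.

Old-age dependency ratio: 35.0
Total dependency ratio: 53.1

0–14: 2 198 + 2 255 + 2 312 = 6 765
15–64: 3 325 + 3 856 + 4 010 + 4 192 + 2 920 + 4 229 + 3 847 + 3 803 + 4 008 + 3 267 = 37 457
65+: 4 457 + 8 651 = 13 108
Old-age dependency ratio = 13 108 / 37 457 × 100 = 35.0
Total dependency ratio = (6 765 + 13 108) / 37 457 × 100 = 19 873 / 37 457 × 100 = 53.1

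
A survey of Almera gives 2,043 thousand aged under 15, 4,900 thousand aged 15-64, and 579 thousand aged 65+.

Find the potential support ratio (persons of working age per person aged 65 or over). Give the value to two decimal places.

Potential support ratio: 8.46

Potential support ratio = 4,900 / 579 = 8.46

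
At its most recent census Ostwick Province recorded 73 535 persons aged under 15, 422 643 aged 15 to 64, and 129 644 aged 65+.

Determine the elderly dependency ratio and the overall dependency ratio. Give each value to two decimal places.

Old-age dependency ratio = 129 644 / 422 643 × 100 = 30.67
Total dependency ratio = (73 535 + 129 644) / 422 643 × 100 = 203 179 / 422 643 × 100 = 48.07

Old-age dependency ratio: 30.67
Total dependency ratio: 48.07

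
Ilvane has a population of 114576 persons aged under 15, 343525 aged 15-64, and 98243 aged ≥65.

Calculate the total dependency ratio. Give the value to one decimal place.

Total dependency ratio = (114576 + 98243) / 343525 × 100 = 212819 / 343525 × 100 = 62.0

Total dependency ratio: 62.0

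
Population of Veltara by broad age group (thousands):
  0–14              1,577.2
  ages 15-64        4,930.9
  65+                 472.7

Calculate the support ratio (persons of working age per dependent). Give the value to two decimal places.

Support ratio = 4,930.9 / (1,577.2 + 472.7) = 4,930.9 / 2,049.9 = 2.41

Support ratio: 2.41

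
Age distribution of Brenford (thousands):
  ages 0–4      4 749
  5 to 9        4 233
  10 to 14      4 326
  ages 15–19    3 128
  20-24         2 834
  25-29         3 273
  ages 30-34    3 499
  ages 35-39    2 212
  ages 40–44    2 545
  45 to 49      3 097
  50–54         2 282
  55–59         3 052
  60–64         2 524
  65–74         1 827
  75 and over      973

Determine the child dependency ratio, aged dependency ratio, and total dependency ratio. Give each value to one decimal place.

Youth dependency ratio: 46.8
Old-age dependency ratio: 9.8
Total dependency ratio: 56.6

0–14: 4 749 + 4 233 + 4 326 = 13 308
15–64: 3 128 + 2 834 + 3 273 + 3 499 + 2 212 + 2 545 + 3 097 + 2 282 + 3 052 + 2 524 = 28 446
65+: 1 827 + 973 = 2 800
Youth dependency ratio = 13 308 / 28 446 × 100 = 46.8
Old-age dependency ratio = 2 800 / 28 446 × 100 = 9.8
Total dependency ratio = (13 308 + 2 800) / 28 446 × 100 = 16 108 / 28 446 × 100 = 56.6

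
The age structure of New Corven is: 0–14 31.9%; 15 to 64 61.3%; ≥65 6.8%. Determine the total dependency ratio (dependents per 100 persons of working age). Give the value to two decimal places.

Total dependency ratio = (31.9 + 6.8) / 61.3 × 100 = 38.7 / 61.3 × 100 = 63.13

Total dependency ratio: 63.13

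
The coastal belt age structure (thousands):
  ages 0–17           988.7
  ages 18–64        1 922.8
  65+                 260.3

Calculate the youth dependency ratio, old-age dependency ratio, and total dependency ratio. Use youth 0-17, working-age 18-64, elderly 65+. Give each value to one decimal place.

Youth dependency ratio: 51.4
Old-age dependency ratio: 13.5
Total dependency ratio: 65.0

Youth dependency ratio = 988.7 / 1 922.8 × 100 = 51.4
Old-age dependency ratio = 260.3 / 1 922.8 × 100 = 13.5
Total dependency ratio = (988.7 + 260.3) / 1 922.8 × 100 = 1 249.0 / 1 922.8 × 100 = 65.0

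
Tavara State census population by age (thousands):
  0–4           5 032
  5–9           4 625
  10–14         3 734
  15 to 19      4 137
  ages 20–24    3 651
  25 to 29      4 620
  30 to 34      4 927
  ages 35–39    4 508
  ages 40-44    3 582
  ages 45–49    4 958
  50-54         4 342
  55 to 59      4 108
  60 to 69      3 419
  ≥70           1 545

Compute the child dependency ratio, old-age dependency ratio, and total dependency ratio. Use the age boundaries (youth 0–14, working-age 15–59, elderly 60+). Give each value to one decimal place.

0–14: 5 032 + 4 625 + 3 734 = 13 391
15–59: 4 137 + 3 651 + 4 620 + 4 927 + 4 508 + 3 582 + 4 958 + 4 342 + 4 108 = 38 833
60+: 3 419 + 1 545 = 4 964
Youth dependency ratio = 13 391 / 38 833 × 100 = 34.5
Old-age dependency ratio = 4 964 / 38 833 × 100 = 12.8
Total dependency ratio = (13 391 + 4 964) / 38 833 × 100 = 18 355 / 38 833 × 100 = 47.3

Youth dependency ratio: 34.5
Old-age dependency ratio: 12.8
Total dependency ratio: 47.3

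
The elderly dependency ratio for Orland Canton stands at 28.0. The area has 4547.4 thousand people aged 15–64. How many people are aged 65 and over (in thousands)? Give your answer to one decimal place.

Old-age dependency ratio = elderly / working-age × 100
28.0 = E / 4547.4 × 100
⇒ 1273.3

Aged 65 and over: 1273.3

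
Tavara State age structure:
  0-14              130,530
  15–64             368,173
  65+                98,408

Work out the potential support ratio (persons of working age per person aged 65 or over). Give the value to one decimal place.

Potential support ratio = 368,173 / 98,408 = 3.7

Potential support ratio: 3.7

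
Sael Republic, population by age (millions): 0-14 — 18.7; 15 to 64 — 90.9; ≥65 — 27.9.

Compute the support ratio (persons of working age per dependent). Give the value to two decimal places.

Support ratio: 1.95

Support ratio = 90.9 / (18.7 + 27.9) = 90.9 / 46.6 = 1.95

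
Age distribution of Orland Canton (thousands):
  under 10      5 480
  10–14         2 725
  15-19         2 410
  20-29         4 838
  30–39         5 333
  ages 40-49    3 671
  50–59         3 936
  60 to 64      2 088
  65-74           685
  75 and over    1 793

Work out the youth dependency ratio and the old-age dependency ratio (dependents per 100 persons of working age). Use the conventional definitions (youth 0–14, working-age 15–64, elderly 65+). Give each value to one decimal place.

Youth dependency ratio: 36.8
Old-age dependency ratio: 11.1

0–14: 5 480 + 2 725 = 8 205
15–64: 2 410 + 4 838 + 5 333 + 3 671 + 3 936 + 2 088 = 22 276
65+: 685 + 1 793 = 2 478
Youth dependency ratio = 8 205 / 22 276 × 100 = 36.8
Old-age dependency ratio = 2 478 / 22 276 × 100 = 11.1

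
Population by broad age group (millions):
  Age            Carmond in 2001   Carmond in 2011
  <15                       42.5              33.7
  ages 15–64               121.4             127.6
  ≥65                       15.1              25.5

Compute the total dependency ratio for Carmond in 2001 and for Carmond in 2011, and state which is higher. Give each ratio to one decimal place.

Carmond in 2001: (42.5 + 15.1) / 121.4 × 100 = 57.6 / 121.4 × 100 = 47.4
Carmond in 2011: (33.7 + 25.5) / 127.6 × 100 = 59.2 / 127.6 × 100 = 46.4

Carmond in 2001: 47.4
Carmond in 2011: 46.4
Higher: Carmond in 2001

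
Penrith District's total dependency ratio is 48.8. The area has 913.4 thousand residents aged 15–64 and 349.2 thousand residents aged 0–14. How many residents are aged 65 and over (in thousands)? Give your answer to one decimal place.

Aged 65 and over: 96.5

Total dependency ratio = (youth + elderly) / working-age × 100
48.8 = (349.2 + E) / 913.4 × 100
⇒ 96.5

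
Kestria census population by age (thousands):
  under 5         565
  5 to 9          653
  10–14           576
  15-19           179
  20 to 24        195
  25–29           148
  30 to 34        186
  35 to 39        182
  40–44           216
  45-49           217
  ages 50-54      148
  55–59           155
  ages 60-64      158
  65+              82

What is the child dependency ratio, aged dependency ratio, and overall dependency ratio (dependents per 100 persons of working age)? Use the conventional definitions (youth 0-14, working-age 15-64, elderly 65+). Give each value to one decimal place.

Youth dependency ratio: 100.6
Old-age dependency ratio: 4.6
Total dependency ratio: 105.2

0–14: 565 + 653 + 576 = 1794
15–64: 179 + 195 + 148 + 186 + 182 + 216 + 217 + 148 + 155 + 158 = 1784
65+: 82
Youth dependency ratio = 1794 / 1784 × 100 = 100.6
Old-age dependency ratio = 82 / 1784 × 100 = 4.6
Total dependency ratio = (1794 + 82) / 1784 × 100 = 1876 / 1784 × 100 = 105.2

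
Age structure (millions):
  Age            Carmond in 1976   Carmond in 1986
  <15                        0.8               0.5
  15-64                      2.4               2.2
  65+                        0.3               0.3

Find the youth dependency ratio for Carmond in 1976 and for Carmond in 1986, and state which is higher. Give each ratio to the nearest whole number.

Carmond in 1976: 33
Carmond in 1986: 23
Higher: Carmond in 1976

Carmond in 1976: 0.8 / 2.4 × 100 = 33
Carmond in 1986: 0.5 / 2.2 × 100 = 23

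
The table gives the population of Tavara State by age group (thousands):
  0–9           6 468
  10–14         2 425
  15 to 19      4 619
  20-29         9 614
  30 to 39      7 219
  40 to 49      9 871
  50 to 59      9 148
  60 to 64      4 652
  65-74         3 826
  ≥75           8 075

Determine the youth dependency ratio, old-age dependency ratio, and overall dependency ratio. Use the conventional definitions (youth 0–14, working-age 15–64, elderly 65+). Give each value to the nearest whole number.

Youth dependency ratio: 20
Old-age dependency ratio: 26
Total dependency ratio: 46

0–14: 6 468 + 2 425 = 8 893
15–64: 4 619 + 9 614 + 7 219 + 9 871 + 9 148 + 4 652 = 45 123
65+: 3 826 + 8 075 = 11 901
Youth dependency ratio = 8 893 / 45 123 × 100 = 20
Old-age dependency ratio = 11 901 / 45 123 × 100 = 26
Total dependency ratio = (8 893 + 11 901) / 45 123 × 100 = 20 794 / 45 123 × 100 = 46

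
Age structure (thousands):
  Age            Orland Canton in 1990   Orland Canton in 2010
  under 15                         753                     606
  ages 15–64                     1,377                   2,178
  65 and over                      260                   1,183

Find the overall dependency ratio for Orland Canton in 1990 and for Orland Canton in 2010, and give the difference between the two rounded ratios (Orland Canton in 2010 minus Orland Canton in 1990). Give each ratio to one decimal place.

Orland Canton in 1990: (753 + 260) / 1,377 × 100 = 1,013 / 1,377 × 100 = 73.6
Orland Canton in 2010: (606 + 1,183) / 2,178 × 100 = 1,789 / 2,178 × 100 = 82.1

Orland Canton in 1990: 73.6
Orland Canton in 2010: 82.1
Difference: +8.5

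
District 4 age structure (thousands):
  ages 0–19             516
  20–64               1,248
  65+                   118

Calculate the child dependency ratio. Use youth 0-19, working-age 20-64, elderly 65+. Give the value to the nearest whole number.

Youth dependency ratio = 516 / 1,248 × 100 = 41

Youth dependency ratio: 41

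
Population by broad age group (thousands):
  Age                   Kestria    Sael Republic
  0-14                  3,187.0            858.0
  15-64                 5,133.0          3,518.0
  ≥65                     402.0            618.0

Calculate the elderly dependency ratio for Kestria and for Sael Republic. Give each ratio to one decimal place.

Kestria: 7.8
Sael Republic: 17.6

Kestria: 402.0 / 5,133.0 × 100 = 7.8
Sael Republic: 618.0 / 3,518.0 × 100 = 17.6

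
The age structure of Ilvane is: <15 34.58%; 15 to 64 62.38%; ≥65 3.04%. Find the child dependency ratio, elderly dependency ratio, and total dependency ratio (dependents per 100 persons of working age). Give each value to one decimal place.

Youth dependency ratio = 34.58 / 62.38 × 100 = 55.4
Old-age dependency ratio = 3.04 / 62.38 × 100 = 4.9
Total dependency ratio = (34.58 + 3.04) / 62.38 × 100 = 37.62 / 62.38 × 100 = 60.3

Youth dependency ratio: 55.4
Old-age dependency ratio: 4.9
Total dependency ratio: 60.3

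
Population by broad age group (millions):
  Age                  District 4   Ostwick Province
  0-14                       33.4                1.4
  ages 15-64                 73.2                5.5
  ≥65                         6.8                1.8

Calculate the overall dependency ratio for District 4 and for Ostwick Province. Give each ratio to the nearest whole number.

District 4: (33.4 + 6.8) / 73.2 × 100 = 40.2 / 73.2 × 100 = 55
Ostwick Province: (1.4 + 1.8) / 5.5 × 100 = 3.2 / 5.5 × 100 = 58

District 4: 55
Ostwick Province: 58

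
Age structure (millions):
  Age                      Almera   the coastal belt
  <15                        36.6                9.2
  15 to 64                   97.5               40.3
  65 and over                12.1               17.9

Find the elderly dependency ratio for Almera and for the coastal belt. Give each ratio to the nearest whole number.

Almera: 12
the coastal belt: 44

Almera: 12.1 / 97.5 × 100 = 12
the coastal belt: 17.9 / 40.3 × 100 = 44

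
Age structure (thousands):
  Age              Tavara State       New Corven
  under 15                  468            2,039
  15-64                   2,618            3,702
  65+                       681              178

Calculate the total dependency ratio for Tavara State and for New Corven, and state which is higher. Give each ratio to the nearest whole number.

Tavara State: 44
New Corven: 60
Higher: New Corven

Tavara State: (468 + 681) / 2,618 × 100 = 1,149 / 2,618 × 100 = 44
New Corven: (2,039 + 178) / 3,702 × 100 = 2,217 / 3,702 × 100 = 60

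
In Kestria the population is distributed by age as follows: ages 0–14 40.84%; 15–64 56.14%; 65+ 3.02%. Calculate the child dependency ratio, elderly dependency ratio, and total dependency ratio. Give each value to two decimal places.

Youth dependency ratio: 72.75
Old-age dependency ratio: 5.38
Total dependency ratio: 78.13

Youth dependency ratio = 40.84 / 56.14 × 100 = 72.75
Old-age dependency ratio = 3.02 / 56.14 × 100 = 5.38
Total dependency ratio = (40.84 + 3.02) / 56.14 × 100 = 43.86 / 56.14 × 100 = 78.13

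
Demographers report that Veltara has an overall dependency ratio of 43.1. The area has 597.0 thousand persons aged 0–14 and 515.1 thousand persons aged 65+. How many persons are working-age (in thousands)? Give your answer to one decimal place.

Working-age: 2580.3

Total dependency ratio = (youth + elderly) / working-age × 100
43.1 = (597.0 + 515.1) / W × 100
⇒ 2580.3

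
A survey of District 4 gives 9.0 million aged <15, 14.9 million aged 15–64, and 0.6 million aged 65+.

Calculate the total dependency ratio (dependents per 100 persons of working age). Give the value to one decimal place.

Total dependency ratio: 64.4

Total dependency ratio = (9.0 + 0.6) / 14.9 × 100 = 9.6 / 14.9 × 100 = 64.4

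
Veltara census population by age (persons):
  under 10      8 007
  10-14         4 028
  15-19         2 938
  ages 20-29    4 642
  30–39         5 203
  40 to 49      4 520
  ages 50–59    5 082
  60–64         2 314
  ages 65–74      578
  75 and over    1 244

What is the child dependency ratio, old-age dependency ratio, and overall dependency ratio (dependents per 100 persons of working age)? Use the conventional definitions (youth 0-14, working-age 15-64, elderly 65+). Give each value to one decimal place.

0–14: 8 007 + 4 028 = 12 035
15–64: 2 938 + 4 642 + 5 203 + 4 520 + 5 082 + 2 314 = 24 699
65+: 578 + 1 244 = 1 822
Youth dependency ratio = 12 035 / 24 699 × 100 = 48.7
Old-age dependency ratio = 1 822 / 24 699 × 100 = 7.4
Total dependency ratio = (12 035 + 1 822) / 24 699 × 100 = 13 857 / 24 699 × 100 = 56.1

Youth dependency ratio: 48.7
Old-age dependency ratio: 7.4
Total dependency ratio: 56.1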